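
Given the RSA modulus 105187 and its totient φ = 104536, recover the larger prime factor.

φ(n) = (p−1)(q−1) = n − (p+q) + 1, so p + q = 105187 − 104536 + 1 = 652.
p and q are the roots of t² − 652t + 105187 = 0.
Discriminant: 652² − 4·105187 = 425104 − 420748 = 4356; √4356 = 66.
q = (652 − 66)/2 = 293, p = (652 + 66)/2 = 359.
Check: 293 · 359 = 105187.

359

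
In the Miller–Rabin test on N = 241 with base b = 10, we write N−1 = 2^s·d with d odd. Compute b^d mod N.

240

241 − 1 = 240 = 2^4 · 15, so d = 15.
10^1 ≡ 10 (mod 241)
10^2 ≡ 10^2 = 100 ≡ 100 (mod 241)
10^4 ≡ 100^2 = 10000 ≡ 119 (mod 241)
10^8 ≡ 119^2 = 14161 ≡ 183 (mod 241)
15 = 8 + 4 + 2 + 1 in binary powers of 2.
So 10^15 ≡ 183 · 119 · 100 · 10 ≡ 240 (mod 241).
Since 10^d ≡ 240 (mod 241), base 10 does not prove 241 composite.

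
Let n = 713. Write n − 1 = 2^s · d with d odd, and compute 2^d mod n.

140

713 − 1 = 712 = 2^3 · 89, so d = 89.
2^1 ≡ 2 (mod 713)
2^2 ≡ 2^2 = 4 ≡ 4 (mod 713)
2^4 ≡ 4^2 = 16 ≡ 16 (mod 713)
2^8 ≡ 16^2 = 256 ≡ 256 (mod 713)
2^16 ≡ 256^2 = 65536 ≡ 653 (mod 713)
2^32 ≡ 653^2 = 426409 ≡ 35 (mod 713)
2^64 ≡ 35^2 = 1225 ≡ 512 (mod 713)
89 = 64 + 16 + 8 + 1 in binary powers of 2.
So 2^89 ≡ 512 · 653 · 256 · 2 ≡ 140 (mod 713).
Squaring chain: 140 → 349 → 591; never reaches −1, so base 2 is a Miller–Rabin witness that 713 is composite.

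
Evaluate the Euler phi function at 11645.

Factor: 11645 = 5 · 17 · 137.
φ(11645) = (5−1) · (17−1) · (137−1) = 4 · 16 · 136 = 8704.

8704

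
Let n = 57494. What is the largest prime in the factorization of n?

57494 = 2 · 28747
28747 = 17 · 1691
1691 = 19 · 89
89 is prime.
So 57494 = 2 · 17 · 19 · 89; the largest prime factor is 89.

89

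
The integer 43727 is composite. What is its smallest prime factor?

43727 is odd.
Digit sum 23, not divisible by 3.
Ends in 7: not divisible by 5.
7: 43727 = 7·6246 + 5
11: 43727 = 11·3975 + 2
13: 43727 = 13·3363 + 8
17: 43727 = 17·2572 + 3
19: 43727 = 19·2301 + 8
23: 43727 = 23·1901 + 4
29: 43727 = 29·1507 + 24
31: 43727 = 31·1410 + 17
37: 43727 = 37·1181 + 30
41: 43727 = 41·1066 + 21
43: 43727 = 43·1016 + 39
47: 43727 = 47·930 + 17
53: 43727 = 53·825 + 2
59: 43727 = 59·741 + 8
61: 43727 = 61·716 + 51
67: 43727 = 67·652 + 43
71: 43727 = 71·615 + 62
73: 43727 = 73·599

73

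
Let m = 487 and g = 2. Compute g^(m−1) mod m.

2^1 ≡ 2 (mod 487)
2^2 ≡ 2^2 = 4 ≡ 4 (mod 487)
2^4 ≡ 4^2 = 16 ≡ 16 (mod 487)
2^8 ≡ 16^2 = 256 ≡ 256 (mod 487)
2^16 ≡ 256^2 = 65536 ≡ 278 (mod 487)
2^32 ≡ 278^2 = 77284 ≡ 338 (mod 487)
2^64 ≡ 338^2 = 114244 ≡ 286 (mod 487)
2^128 ≡ 286^2 = 81796 ≡ 467 (mod 487)
2^256 ≡ 467^2 = 218089 ≡ 400 (mod 487)
486 = 256 + 128 + 64 + 32 + 4 + 2 in binary powers of 2.
So 2^486 ≡ 400 · 467 · 286 · 338 · 16 · 4 ≡ 1 (mod 487).
Since the result is 1, base 2 gives no evidence that 487 is composite.

1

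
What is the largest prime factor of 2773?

59

2773 = 47 · 59
59 is prime.
So 2773 = 47 · 59; the largest prime factor is 59.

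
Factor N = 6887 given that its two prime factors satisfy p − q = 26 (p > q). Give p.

Since p = q + 26, we have 6887 = q(q + 26), so q² + 26q − 6887 = 0.
Discriminant: 26² + 4·6887 = 676 + 27548 = 28224; √28224 = 168.
q = (−26 + 168)/2 = 71, and p = q + 26 = 97.
Check: 71 · 97 = 6887.

97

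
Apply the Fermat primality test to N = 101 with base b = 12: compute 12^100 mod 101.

1

12^1 ≡ 12 (mod 101)
12^2 ≡ 12^2 = 144 ≡ 43 (mod 101)
12^4 ≡ 43^2 = 1849 ≡ 31 (mod 101)
12^8 ≡ 31^2 = 961 ≡ 52 (mod 101)
12^16 ≡ 52^2 = 2704 ≡ 78 (mod 101)
12^32 ≡ 78^2 = 6084 ≡ 24 (mod 101)
12^64 ≡ 24^2 = 576 ≡ 71 (mod 101)
100 = 64 + 32 + 4 in binary powers of 2.
So 12^100 ≡ 71 · 24 · 31 ≡ 1 (mod 101).
Since the result is 1, base 12 gives no evidence that 101 is composite.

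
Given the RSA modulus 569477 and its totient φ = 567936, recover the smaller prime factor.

φ(n) = (p−1)(q−1) = n − (p+q) + 1, so p + q = 569477 − 567936 + 1 = 1542.
p and q are the roots of t² − 1542t + 569477 = 0.
Discriminant: 1542² − 4·569477 = 2377764 − 2277908 = 99856; √99856 = 316.
q = (1542 − 316)/2 = 613, p = (1542 + 316)/2 = 929.
Check: 613 · 929 = 569477.

613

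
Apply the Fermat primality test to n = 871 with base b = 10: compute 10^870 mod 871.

625

10^1 ≡ 10 (mod 871)
10^2 ≡ 10^2 = 100 ≡ 100 (mod 871)
10^4 ≡ 100^2 = 10000 ≡ 419 (mod 871)
10^8 ≡ 419^2 = 175561 ≡ 490 (mod 871)
10^16 ≡ 490^2 = 240100 ≡ 575 (mod 871)
10^32 ≡ 575^2 = 330625 ≡ 516 (mod 871)
10^64 ≡ 516^2 = 266256 ≡ 601 (mod 871)
10^128 ≡ 601^2 = 361201 ≡ 607 (mod 871)
10^256 ≡ 607^2 = 368449 ≡ 16 (mod 871)
10^512 ≡ 16^2 = 256 ≡ 256 (mod 871)
870 = 512 + 256 + 64 + 32 + 4 + 2 in binary powers of 2.
So 10^870 ≡ 256 · 16 · 601 · 516 · 419 · 100 ≡ 625 (mod 871).
Since 625 ≠ 1, base 10 is a Fermat witness: 871 is composite.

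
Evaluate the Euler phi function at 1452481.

Factor: 1452481 = 73 · 101 · 197.
φ(1452481) = (73−1) · (101−1) · (197−1) = 72 · 100 · 196 = 1411200.

1411200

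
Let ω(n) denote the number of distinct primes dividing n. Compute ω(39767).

4

39767 = 7 · 5681
5681 = 13 · 437
437 = 19 · 23
39767 = 7 · 13 · 19 · 23, which has 4 distinct prime factors.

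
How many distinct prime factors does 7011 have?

7011 = 3^2 · 779
779 = 19 · 41
7011 = 3^2 · 19 · 41, which has 3 distinct prime factors.

3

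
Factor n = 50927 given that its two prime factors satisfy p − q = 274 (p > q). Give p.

Since p = q + 274, we have 50927 = q(q + 274), so q² + 274q − 50927 = 0.
Discriminant: 274² + 4·50927 = 75076 + 203708 = 278784; √278784 = 528.
q = (−274 + 528)/2 = 127, and p = q + 274 = 401.
Check: 127 · 401 = 50927.

401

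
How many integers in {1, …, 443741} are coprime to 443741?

Factor: 443741 = 37 · 67 · 179.
φ(443741) = (37−1) · (67−1) · (179−1) = 36 · 66 · 178 = 422928.

422928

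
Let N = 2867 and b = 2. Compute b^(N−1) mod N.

1015

2^1 ≡ 2 (mod 2867)
2^2 ≡ 2^2 = 4 ≡ 4 (mod 2867)
2^4 ≡ 4^2 = 16 ≡ 16 (mod 2867)
2^8 ≡ 16^2 = 256 ≡ 256 (mod 2867)
2^16 ≡ 256^2 = 65536 ≡ 2462 (mod 2867)
2^32 ≡ 2462^2 = 6061444 ≡ 606 (mod 2867)
2^64 ≡ 606^2 = 367236 ≡ 260 (mod 2867)
2^128 ≡ 260^2 = 67600 ≡ 1659 (mod 2867)
2^256 ≡ 1659^2 = 2752281 ≡ 2828 (mod 2867)
2^512 ≡ 2828^2 = 7997584 ≡ 1521 (mod 2867)
2^1024 ≡ 1521^2 = 2313441 ≡ 2639 (mod 2867)
2^2048 ≡ 2639^2 = 6964321 ≡ 378 (mod 2867)
2866 = 2048 + 512 + 256 + 32 + 16 + 2 in binary powers of 2.
So 2^2866 ≡ 378 · 1521 · 2828 · 606 · 2462 · 4 ≡ 1015 (mod 2867).
Since 1015 ≠ 1, base 2 is a Fermat witness: 2867 is composite.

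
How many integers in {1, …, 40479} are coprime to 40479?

26520

Factor: 40479 = 3 · 103 · 131.
φ(40479) = (3−1) · (103−1) · (131−1) = 2 · 102 · 130 = 26520.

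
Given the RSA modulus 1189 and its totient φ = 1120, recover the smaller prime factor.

φ(n) = (p−1)(q−1) = n − (p+q) + 1, so p + q = 1189 − 1120 + 1 = 70.
p and q are the roots of t² − 70t + 1189 = 0.
Discriminant: 70² − 4·1189 = 4900 − 4756 = 144; √144 = 12.
q = (70 − 12)/2 = 29, p = (70 + 12)/2 = 41.
Check: 29 · 41 = 1189.

29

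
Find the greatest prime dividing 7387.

7387 = 83 · 89
89 is prime.
So 7387 = 83 · 89; the largest prime factor is 89.

89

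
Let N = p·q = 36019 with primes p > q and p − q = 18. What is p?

Since p = q + 18, we have 36019 = q(q + 18), so q² + 18q − 36019 = 0.
Discriminant: 18² + 4·36019 = 324 + 144076 = 144400; √144400 = 380.
q = (−18 + 380)/2 = 181, and p = q + 18 = 199.
Check: 181 · 199 = 36019.

199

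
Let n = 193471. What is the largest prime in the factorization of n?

79

193471 = 31 · 6241
6241 = 79 · 79
79 = 79 · 1
So 193471 = 31 · 79^2; the largest prime factor is 79.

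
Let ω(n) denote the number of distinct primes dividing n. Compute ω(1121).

1121 = 19 · 59
1121 = 19 · 59, which has 2 distinct prime factors.

2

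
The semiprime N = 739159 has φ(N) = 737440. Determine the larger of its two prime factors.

881

φ(n) = (p−1)(q−1) = n − (p+q) + 1, so p + q = 739159 − 737440 + 1 = 1720.
p and q are the roots of t² − 1720t + 739159 = 0.
Discriminant: 1720² − 4·739159 = 2958400 − 2956636 = 1764; √1764 = 42.
q = (1720 − 42)/2 = 839, p = (1720 + 42)/2 = 881.
Check: 839 · 881 = 739159.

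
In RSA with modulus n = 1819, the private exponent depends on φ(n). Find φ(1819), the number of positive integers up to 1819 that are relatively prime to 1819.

1696

Factor: 1819 = 17 · 107.
φ(1819) = (17−1) · (107−1) = 16 · 106 = 1696.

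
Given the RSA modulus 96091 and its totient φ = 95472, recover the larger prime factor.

313

φ(n) = (p−1)(q−1) = n − (p+q) + 1, so p + q = 96091 − 95472 + 1 = 620.
p and q are the roots of t² − 620t + 96091 = 0.
Discriminant: 620² − 4·96091 = 384400 − 384364 = 36; √36 = 6.
q = (620 − 6)/2 = 307, p = (620 + 6)/2 = 313.
Check: 307 · 313 = 96091.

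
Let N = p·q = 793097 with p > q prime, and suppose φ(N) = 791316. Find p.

φ(n) = (p−1)(q−1) = n − (p+q) + 1, so p + q = 793097 − 791316 + 1 = 1782.
p and q are the roots of t² − 1782t + 793097 = 0.
Discriminant: 1782² − 4·793097 = 3175524 − 3172388 = 3136; √3136 = 56.
q = (1782 − 56)/2 = 863, p = (1782 + 56)/2 = 919.
Check: 863 · 919 = 793097.

919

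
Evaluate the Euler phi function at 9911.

Factor: 9911 = 11 · 17 · 53.
φ(9911) = (11−1) · (17−1) · (53−1) = 10 · 16 · 52 = 8320.

8320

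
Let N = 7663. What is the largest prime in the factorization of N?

97

7663 = 79 · 97
97 is prime.
So 7663 = 79 · 97; the largest prime factor is 97.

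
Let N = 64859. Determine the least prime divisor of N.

64859 is odd.
Digit sum 32, not divisible by 3.
Ends in 9: not divisible by 5.
7: 64859 = 7·9265 + 4
11: 64859 = 11·5896 + 3
13: 64859 = 13·4989 + 2
17: 64859 = 17·3815 + 4
19: 64859 = 19·3413 + 12
23: 64859 = 23·2819 + 22
29: 64859 = 29·2236 + 15
31: 64859 = 31·2092 + 7
37: 64859 = 37·1752 + 35
41: 64859 = 41·1581 + 38
43: 64859 = 43·1508 + 15
47: 64859 = 47·1379 + 46
53: 64859 = 53·1223 + 40
59: 64859 = 59·1099 + 18
61: 64859 = 61·1063 + 16
67: 64859 = 67·968 + 3
71: 64859 = 71·913 + 36
73: 64859 = 73·888 + 35
79: 64859 = 79·821

79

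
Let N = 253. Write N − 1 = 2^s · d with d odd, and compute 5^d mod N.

191

253 − 1 = 252 = 2^2 · 63, so d = 63.
5^1 ≡ 5 (mod 253)
5^2 ≡ 5^2 = 25 ≡ 25 (mod 253)
5^4 ≡ 25^2 = 625 ≡ 119 (mod 253)
5^8 ≡ 119^2 = 14161 ≡ 246 (mod 253)
5^16 ≡ 246^2 = 60516 ≡ 49 (mod 253)
5^32 ≡ 49^2 = 2401 ≡ 124 (mod 253)
63 = 32 + 16 + 8 + 4 + 2 + 1 in binary powers of 2.
So 5^63 ≡ 124 · 49 · 246 · 119 · 25 · 5 ≡ 191 (mod 253).
Squaring chain: 191 → 49; never reaches −1, so base 5 is a Miller–Rabin witness that 253 is composite.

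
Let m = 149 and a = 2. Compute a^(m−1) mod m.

1

2^1 ≡ 2 (mod 149)
2^2 ≡ 2^2 = 4 ≡ 4 (mod 149)
2^4 ≡ 4^2 = 16 ≡ 16 (mod 149)
2^8 ≡ 16^2 = 256 ≡ 107 (mod 149)
2^16 ≡ 107^2 = 11449 ≡ 125 (mod 149)
2^32 ≡ 125^2 = 15625 ≡ 129 (mod 149)
2^64 ≡ 129^2 = 16641 ≡ 102 (mod 149)
2^128 ≡ 102^2 = 10404 ≡ 123 (mod 149)
148 = 128 + 16 + 4 in binary powers of 2.
So 2^148 ≡ 123 · 125 · 16 ≡ 1 (mod 149).
Since the result is 1, base 2 gives no evidence that 149 is composite.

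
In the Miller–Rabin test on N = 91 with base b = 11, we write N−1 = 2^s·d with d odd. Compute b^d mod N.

91 − 1 = 90 = 2^1 · 45, so d = 45.
11^1 ≡ 11 (mod 91)
11^2 ≡ 11^2 = 121 ≡ 30 (mod 91)
11^4 ≡ 30^2 = 900 ≡ 81 (mod 91)
11^8 ≡ 81^2 = 6561 ≡ 9 (mod 91)
11^16 ≡ 9^2 = 81 ≡ 81 (mod 91)
11^32 ≡ 81^2 = 6561 ≡ 9 (mod 91)
45 = 32 + 8 + 4 + 1 in binary powers of 2.
So 11^45 ≡ 9 · 9 · 81 · 11 ≡ 8 (mod 91).
Squaring chain: 8; never reaches −1, so base 11 is a Miller–Rabin witness that 91 is composite.

8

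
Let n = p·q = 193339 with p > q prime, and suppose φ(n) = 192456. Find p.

487

φ(n) = (p−1)(q−1) = n − (p+q) + 1, so p + q = 193339 − 192456 + 1 = 884.
p and q are the roots of t² − 884t + 193339 = 0.
Discriminant: 884² − 4·193339 = 781456 − 773356 = 8100; √8100 = 90.
q = (884 − 90)/2 = 397, p = (884 + 90)/2 = 487.
Check: 397 · 487 = 193339.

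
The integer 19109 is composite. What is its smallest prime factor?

19109 is odd.
Digit sum 20, not divisible by 3.
Ends in 9: not divisible by 5.
7: 19109 = 7·2729 + 6
11: 19109 = 11·1737 + 2
13: 19109 = 13·1469 + 12
17: 19109 = 17·1124 + 1
19: 19109 = 19·1005 + 14
23: 19109 = 23·830 + 19
29: 19109 = 29·658 + 27
31: 19109 = 31·616 + 13
37: 19109 = 37·516 + 17
41: 19109 = 41·466 + 3
43: 19109 = 43·444 + 17
47: 19109 = 47·406 + 27
53: 19109 = 53·360 + 29
59: 19109 = 59·323 + 52
61: 19109 = 61·313 + 16
67: 19109 = 67·285 + 14
71: 19109 = 71·269 + 10
73: 19109 = 73·261 + 56
79: 19109 = 79·241 + 70
83: 19109 = 83·230 + 19
89: 19109 = 89·214 + 63
97: 19109 = 97·197

97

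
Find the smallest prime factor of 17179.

41

17179 is odd.
Digit sum 25, not divisible by 3.
Ends in 9: not divisible by 5.
7: 17179 = 7·2454 + 1
11: 17179 = 11·1561 + 8
13: 17179 = 13·1321 + 6
17: 17179 = 17·1010 + 9
19: 17179 = 19·904 + 3
23: 17179 = 23·746 + 21
29: 17179 = 29·592 + 11
31: 17179 = 31·554 + 5
37: 17179 = 37·464 + 11
41: 17179 = 41·419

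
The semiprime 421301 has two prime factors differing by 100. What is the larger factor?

701

Since p = q + 100, we have 421301 = q(q + 100), so q² + 100q − 421301 = 0.
Discriminant: 100² + 4·421301 = 10000 + 1685204 = 1695204; √1695204 = 1302.
q = (−100 + 1302)/2 = 601, and p = q + 100 = 701.
Check: 601 · 701 = 421301.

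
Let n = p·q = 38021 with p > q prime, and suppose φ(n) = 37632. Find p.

197

φ(n) = (p−1)(q−1) = n − (p+q) + 1, so p + q = 38021 − 37632 + 1 = 390.
p and q are the roots of t² − 390t + 38021 = 0.
Discriminant: 390² − 4·38021 = 152100 − 152084 = 16; √16 = 4.
q = (390 − 4)/2 = 193, p = (390 + 4)/2 = 197.
Check: 193 · 197 = 38021.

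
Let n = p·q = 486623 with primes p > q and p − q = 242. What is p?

Since p = q + 242, we have 486623 = q(q + 242), so q² + 242q − 486623 = 0.
Discriminant: 242² + 4·486623 = 58564 + 1946492 = 2005056; √2005056 = 1416.
q = (−242 + 1416)/2 = 587, and p = q + 242 = 829.
Check: 587 · 829 = 486623.

829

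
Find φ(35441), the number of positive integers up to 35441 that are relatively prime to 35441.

29520

Factor: 35441 = 7 · 61 · 83.
φ(35441) = (7−1) · (61−1) · (83−1) = 6 · 60 · 82 = 29520.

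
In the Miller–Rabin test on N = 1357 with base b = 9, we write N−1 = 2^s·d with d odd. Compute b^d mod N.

324

1357 − 1 = 1356 = 2^2 · 339, so d = 339.
9^1 ≡ 9 (mod 1357)
9^2 ≡ 9^2 = 81 ≡ 81 (mod 1357)
9^4 ≡ 81^2 = 6561 ≡ 1133 (mod 1357)
9^8 ≡ 1133^2 = 1283689 ≡ 1324 (mod 1357)
9^16 ≡ 1324^2 = 1752976 ≡ 1089 (mod 1357)
9^32 ≡ 1089^2 = 1185921 ≡ 1260 (mod 1357)
9^64 ≡ 1260^2 = 1587600 ≡ 1267 (mod 1357)
9^128 ≡ 1267^2 = 1605289 ≡ 1315 (mod 1357)
9^256 ≡ 1315^2 = 1729225 ≡ 407 (mod 1357)
339 = 256 + 64 + 16 + 2 + 1 in binary powers of 2.
So 9^339 ≡ 407 · 1267 · 1089 · 81 · 9 ≡ 324 (mod 1357).
Squaring chain: 324 → 487; never reaches −1, so base 9 is a Miller–Rabin witness that 1357 is composite.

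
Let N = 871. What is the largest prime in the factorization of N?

871 = 13 · 67
67 is prime.
So 871 = 13 · 67; the largest prime factor is 67.

67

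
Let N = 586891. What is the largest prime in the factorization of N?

79

586891 = 17 · 34523
34523 = 19 · 1817
1817 = 23 · 79
79 is prime.
So 586891 = 17 · 19 · 23 · 79; the largest prime factor is 79.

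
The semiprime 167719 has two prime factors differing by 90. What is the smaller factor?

367

Since p = q + 90, we have 167719 = q(q + 90), so q² + 90q − 167719 = 0.
Discriminant: 90² + 4·167719 = 8100 + 670876 = 678976; √678976 = 824.
q = (−90 + 824)/2 = 367, and p = q + 90 = 457.
Check: 367 · 457 = 167719.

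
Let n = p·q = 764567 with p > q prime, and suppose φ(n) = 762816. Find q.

φ(n) = (p−1)(q−1) = n − (p+q) + 1, so p + q = 764567 − 762816 + 1 = 1752.
p and q are the roots of t² − 1752t + 764567 = 0.
Discriminant: 1752² − 4·764567 = 3069504 − 3058268 = 11236; √11236 = 106.
q = (1752 − 106)/2 = 823, p = (1752 + 106)/2 = 929.
Check: 823 · 929 = 764567.

823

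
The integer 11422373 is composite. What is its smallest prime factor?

11422373 is odd.
Digit sum 23, not divisible by 3.
Ends in 3: not divisible by 5.
7: 11422373 = 7·1631767 + 4
11: 11422373 = 11·1038397 + 6
13: 11422373 = 13·878644 + 1
17: 11422373 = 17·671904 + 5
19: 11422373 = 19·601177 + 10
23: 11422373 = 23·496624 + 21
29: 11422373 = 29·393874 + 27
31: 11422373 = 31·368463 + 20
37: 11422373 = 37·308712 + 29
41: 11422373 = 41·278594 + 19
43: 11422373 = 43·265636 + 25
47: 11422373 = 47·243029 + 10
53: 11422373 = 53·215516 + 25
59: 11422373 = 59·193599 + 32
61: 11422373 = 61·187252 + 1
67: 11422373 = 67·170483 + 12
71: 11422373 = 71·160878 + 35
73: 11422373 = 73·156470 + 63
79: 11422373 = 79·144587

79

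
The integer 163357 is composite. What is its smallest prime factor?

163357 is odd.
Digit sum 25, not divisible by 3.
Ends in 7: not divisible by 5.
7: 163357 = 7·23336 + 5
11: 163357 = 11·14850 + 7
13: 163357 = 13·12565 + 12
17: 163357 = 17·9609 + 4
19: 163357 = 19·8597 + 14
23: 163357 = 23·7102 + 11
29: 163357 = 29·5633

29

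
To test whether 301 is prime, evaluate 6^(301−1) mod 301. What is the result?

6^1 ≡ 6 (mod 301)
6^2 ≡ 6^2 = 36 ≡ 36 (mod 301)
6^4 ≡ 36^2 = 1296 ≡ 92 (mod 301)
6^8 ≡ 92^2 = 8464 ≡ 36 (mod 301)
6^16 ≡ 36^2 = 1296 ≡ 92 (mod 301)
6^32 ≡ 92^2 = 8464 ≡ 36 (mod 301)
6^64 ≡ 36^2 = 1296 ≡ 92 (mod 301)
6^128 ≡ 92^2 = 8464 ≡ 36 (mod 301)
6^256 ≡ 36^2 = 1296 ≡ 92 (mod 301)
300 = 256 + 32 + 8 + 4 in binary powers of 2.
So 6^300 ≡ 92 · 36 · 36 · 92 ≡ 1 (mod 301).
Since the result is 1, base 6 gives no evidence that 301 is composite.

1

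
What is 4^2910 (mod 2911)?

4^1 ≡ 4 (mod 2911)
4^2 ≡ 4^2 = 16 ≡ 16 (mod 2911)
4^4 ≡ 16^2 = 256 ≡ 256 (mod 2911)
4^8 ≡ 256^2 = 65536 ≡ 1494 (mod 2911)
4^16 ≡ 1494^2 = 2232036 ≡ 2210 (mod 2911)
4^32 ≡ 2210^2 = 4884100 ≡ 2353 (mod 2911)
4^64 ≡ 2353^2 = 5536609 ≡ 2798 (mod 2911)
4^128 ≡ 2798^2 = 7828804 ≡ 1125 (mod 2911)
4^256 ≡ 1125^2 = 1265625 ≡ 2251 (mod 2911)
4^512 ≡ 2251^2 = 5067001 ≡ 1861 (mod 2911)
4^1024 ≡ 1861^2 = 3463321 ≡ 2142 (mod 2911)
4^2048 ≡ 2142^2 = 4588164 ≡ 428 (mod 2911)
2910 = 2048 + 512 + 256 + 64 + 16 + 8 + 4 + 2 in binary powers of 2.
So 4^2910 ≡ 428 · 1861 · 2251 · 2798 · 2210 · 1494 · 256 · 16 ≡ 1805 (mod 2911).
Since 1805 ≠ 1, base 4 is a Fermat witness: 2911 is composite.

1805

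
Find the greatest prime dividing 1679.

73

1679 = 23 · 73
73 is prime.
So 1679 = 23 · 73; the largest prime factor is 73.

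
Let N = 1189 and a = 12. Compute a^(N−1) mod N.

146

12^1 ≡ 12 (mod 1189)
12^2 ≡ 12^2 = 144 ≡ 144 (mod 1189)
12^4 ≡ 144^2 = 20736 ≡ 523 (mod 1189)
12^8 ≡ 523^2 = 273529 ≡ 59 (mod 1189)
12^16 ≡ 59^2 = 3481 ≡ 1103 (mod 1189)
12^32 ≡ 1103^2 = 1216609 ≡ 262 (mod 1189)
12^64 ≡ 262^2 = 68644 ≡ 871 (mod 1189)
12^128 ≡ 871^2 = 758641 ≡ 59 (mod 1189)
12^256 ≡ 59^2 = 3481 ≡ 1103 (mod 1189)
12^512 ≡ 1103^2 = 1216609 ≡ 262 (mod 1189)
12^1024 ≡ 262^2 = 68644 ≡ 871 (mod 1189)
1188 = 1024 + 128 + 32 + 4 in binary powers of 2.
So 12^1188 ≡ 871 · 59 · 262 · 523 ≡ 146 (mod 1189).
Since 146 ≠ 1, base 12 is a Fermat witness: 1189 is composite.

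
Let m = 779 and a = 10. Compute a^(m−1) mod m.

10^1 ≡ 10 (mod 779)
10^2 ≡ 10^2 = 100 ≡ 100 (mod 779)
10^4 ≡ 100^2 = 10000 ≡ 652 (mod 779)
10^8 ≡ 652^2 = 425104 ≡ 549 (mod 779)
10^16 ≡ 549^2 = 301401 ≡ 707 (mod 779)
10^32 ≡ 707^2 = 499849 ≡ 510 (mod 779)
10^64 ≡ 510^2 = 260100 ≡ 693 (mod 779)
10^128 ≡ 693^2 = 480249 ≡ 385 (mod 779)
10^256 ≡ 385^2 = 148225 ≡ 215 (mod 779)
10^512 ≡ 215^2 = 46225 ≡ 264 (mod 779)
778 = 512 + 256 + 8 + 2 in binary powers of 2.
So 10^778 ≡ 264 · 215 · 549 · 100 ≡ 139 (mod 779).
Since 139 ≠ 1, base 10 is a Fermat witness: 779 is composite.

139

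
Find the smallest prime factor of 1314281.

1314281 is odd.
Digit sum 20, not divisible by 3.
Ends in 1: not divisible by 5.
7: 1314281 = 7·187754 + 3
11: 1314281 = 11·119480 + 1
13: 1314281 = 13·101098 + 7
17: 1314281 = 17·77310 + 11
19: 1314281 = 19·69172 + 13
23: 1314281 = 23·57142 + 15
29: 1314281 = 29·45320 + 1
31: 1314281 = 31·42396 + 5
37: 1314281 = 37·35521 + 4
41: 1314281 = 41·32055 + 26
43: 1314281 = 43·30564 + 29
47: 1314281 = 47·27963 + 20
53: 1314281 = 53·24797 + 40
59: 1314281 = 59·22275 + 56
61: 1314281 = 61·21545 + 36
67: 1314281 = 67·19616 + 9
71: 1314281 = 71·18511

71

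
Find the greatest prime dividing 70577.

89

70577 = 13 · 5429
5429 = 61 · 89
89 is prime.
So 70577 = 13 · 61 · 89; the largest prime factor is 89.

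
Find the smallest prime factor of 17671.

41

17671 is odd.
Digit sum 22, not divisible by 3.
Ends in 1: not divisible by 5.
7: 17671 = 7·2524 + 3
11: 17671 = 11·1606 + 5
13: 17671 = 13·1359 + 4
17: 17671 = 17·1039 + 8
19: 17671 = 19·930 + 1
23: 17671 = 23·768 + 7
29: 17671 = 29·609 + 10
31: 17671 = 31·570 + 1
37: 17671 = 37·477 + 22
41: 17671 = 41·431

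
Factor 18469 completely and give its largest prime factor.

18469 = 11 · 1679
1679 = 23 · 73
73 is prime.
So 18469 = 11 · 23 · 73; the largest prime factor is 73.

73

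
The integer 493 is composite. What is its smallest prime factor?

493 is odd.
Digit sum 16, not divisible by 3.
Ends in 3: not divisible by 5.
7: 493 = 7·70 + 3
11: 493 = 11·44 + 9
13: 493 = 13·37 + 12
17: 493 = 17·29

17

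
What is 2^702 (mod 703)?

2^1 ≡ 2 (mod 703)
2^2 ≡ 2^2 = 4 ≡ 4 (mod 703)
2^4 ≡ 4^2 = 16 ≡ 16 (mod 703)
2^8 ≡ 16^2 = 256 ≡ 256 (mod 703)
2^16 ≡ 256^2 = 65536 ≡ 157 (mod 703)
2^32 ≡ 157^2 = 24649 ≡ 44 (mod 703)
2^64 ≡ 44^2 = 1936 ≡ 530 (mod 703)
2^128 ≡ 530^2 = 280900 ≡ 403 (mod 703)
2^256 ≡ 403^2 = 162409 ≡ 16 (mod 703)
2^512 ≡ 16^2 = 256 ≡ 256 (mod 703)
702 = 512 + 128 + 32 + 16 + 8 + 4 + 2 in binary powers of 2.
So 2^702 ≡ 256 · 403 · 44 · 157 · 256 · 16 · 4 ≡ 628 (mod 703).
Since 628 ≠ 1, base 2 is a Fermat witness: 703 is composite.

628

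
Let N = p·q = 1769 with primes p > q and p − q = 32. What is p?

61

Since p = q + 32, we have 1769 = q(q + 32), so q² + 32q − 1769 = 0.
Discriminant: 32² + 4·1769 = 1024 + 7076 = 8100; √8100 = 90.
q = (−32 + 90)/2 = 29, and p = q + 32 = 61.
Check: 29 · 61 = 1769.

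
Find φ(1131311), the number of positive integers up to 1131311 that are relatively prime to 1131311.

1099008

Factor: 1131311 = 97 · 107 · 109.
φ(1131311) = (97−1) · (107−1) · (109−1) = 96 · 106 · 108 = 1099008.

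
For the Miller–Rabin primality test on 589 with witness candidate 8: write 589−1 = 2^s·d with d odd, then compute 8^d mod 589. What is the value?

589 − 1 = 588 = 2^2 · 147, so d = 147.
8^1 ≡ 8 (mod 589)
8^2 ≡ 8^2 = 64 ≡ 64 (mod 589)
8^4 ≡ 64^2 = 4096 ≡ 562 (mod 589)
8^8 ≡ 562^2 = 315844 ≡ 140 (mod 589)
8^16 ≡ 140^2 = 19600 ≡ 163 (mod 589)
8^32 ≡ 163^2 = 26569 ≡ 64 (mod 589)
8^64 ≡ 64^2 = 4096 ≡ 562 (mod 589)
8^128 ≡ 562^2 = 315844 ≡ 140 (mod 589)
147 = 128 + 16 + 2 + 1 in binary powers of 2.
So 8^147 ≡ 140 · 163 · 64 · 8 ≡ 436 (mod 589).
Squaring chain: 436 → 438; never reaches −1, so base 8 is a Miller–Rabin witness that 589 is composite.

436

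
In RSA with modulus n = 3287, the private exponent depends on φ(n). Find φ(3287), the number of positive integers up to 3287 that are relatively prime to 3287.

3096

Factor: 3287 = 19 · 173.
φ(3287) = (19−1) · (173−1) = 18 · 172 = 3096.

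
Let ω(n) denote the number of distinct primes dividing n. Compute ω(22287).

22287 = 3 · 7429
7429 = 17 · 437
437 = 19 · 23
22287 = 3 · 17 · 19 · 23, which has 4 distinct prime factors.

4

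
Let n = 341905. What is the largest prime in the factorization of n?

341905 = 5 · 68381
68381 = 19 · 3599
3599 = 59 · 61
61 is prime.
So 341905 = 5 · 19 · 59 · 61; the largest prime factor is 61.

61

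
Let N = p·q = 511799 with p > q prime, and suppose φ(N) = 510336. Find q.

φ(n) = (p−1)(q−1) = n − (p+q) + 1, so p + q = 511799 − 510336 + 1 = 1464.
p and q are the roots of t² − 1464t + 511799 = 0.
Discriminant: 1464² − 4·511799 = 2143296 − 2047196 = 96100; √96100 = 310.
q = (1464 − 310)/2 = 577, p = (1464 + 310)/2 = 887.
Check: 577 · 887 = 511799.

577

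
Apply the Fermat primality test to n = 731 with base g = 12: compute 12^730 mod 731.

12^1 ≡ 12 (mod 731)
12^2 ≡ 12^2 = 144 ≡ 144 (mod 731)
12^4 ≡ 144^2 = 20736 ≡ 268 (mod 731)
12^8 ≡ 268^2 = 71824 ≡ 186 (mod 731)
12^16 ≡ 186^2 = 34596 ≡ 239 (mod 731)
12^32 ≡ 239^2 = 57121 ≡ 103 (mod 731)
12^64 ≡ 103^2 = 10609 ≡ 375 (mod 731)
12^128 ≡ 375^2 = 140625 ≡ 273 (mod 731)
12^256 ≡ 273^2 = 74529 ≡ 698 (mod 731)
12^512 ≡ 698^2 = 487204 ≡ 358 (mod 731)
730 = 512 + 128 + 64 + 16 + 8 + 2 in binary powers of 2.
So 12^730 ≡ 358 · 273 · 375 · 239 · 186 · 144 ≡ 196 (mod 731).
Since 196 ≠ 1, base 12 is a Fermat witness: 731 is composite.

196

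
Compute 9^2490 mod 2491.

9^1 ≡ 9 (mod 2491)
9^2 ≡ 9^2 = 81 ≡ 81 (mod 2491)
9^4 ≡ 81^2 = 6561 ≡ 1579 (mod 2491)
9^8 ≡ 1579^2 = 2493241 ≡ 2241 (mod 2491)
9^16 ≡ 2241^2 = 5022081 ≡ 225 (mod 2491)
9^32 ≡ 225^2 = 50625 ≡ 805 (mod 2491)
9^64 ≡ 805^2 = 648025 ≡ 365 (mod 2491)
9^128 ≡ 365^2 = 133225 ≡ 1202 (mod 2491)
9^256 ≡ 1202^2 = 1444804 ≡ 24 (mod 2491)
9^512 ≡ 24^2 = 576 ≡ 576 (mod 2491)
9^1024 ≡ 576^2 = 331776 ≡ 473 (mod 2491)
9^2048 ≡ 473^2 = 223729 ≡ 2030 (mod 2491)
2490 = 2048 + 256 + 128 + 32 + 16 + 8 + 2 in binary powers of 2.
So 9^2490 ≡ 2030 · 24 · 1202 · 805 · 225 · 2241 · 81 ≡ 811 (mod 2491).
Since 811 ≠ 1, base 9 is a Fermat witness: 2491 is composite.

811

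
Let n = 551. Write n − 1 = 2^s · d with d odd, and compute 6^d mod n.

551 − 1 = 550 = 2^1 · 275, so d = 275.
6^1 ≡ 6 (mod 551)
6^2 ≡ 6^2 = 36 ≡ 36 (mod 551)
6^4 ≡ 36^2 = 1296 ≡ 194 (mod 551)
6^8 ≡ 194^2 = 37636 ≡ 168 (mod 551)
6^16 ≡ 168^2 = 28224 ≡ 123 (mod 551)
6^32 ≡ 123^2 = 15129 ≡ 252 (mod 551)
6^64 ≡ 252^2 = 63504 ≡ 139 (mod 551)
6^128 ≡ 139^2 = 19321 ≡ 36 (mod 551)
6^256 ≡ 36^2 = 1296 ≡ 194 (mod 551)
275 = 256 + 16 + 2 + 1 in binary powers of 2.
So 6^275 ≡ 194 · 123 · 36 · 6 ≡ 138 (mod 551).
Squaring chain: 138; never reaches −1, so base 6 is a Miller–Rabin witness that 551 is composite.

138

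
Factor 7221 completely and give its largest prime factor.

83

7221 = 3 · 2407
2407 = 29 · 83
83 is prime.
So 7221 = 3 · 29 · 83; the largest prime factor is 83.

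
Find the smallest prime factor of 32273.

32273 is odd.
Digit sum 17, not divisible by 3.
Ends in 3: not divisible by 5.
7: 32273 = 7·4610 + 3
11: 32273 = 11·2933 + 10
13: 32273 = 13·2482 + 7
17: 32273 = 17·1898 + 7
19: 32273 = 19·1698 + 11
23: 32273 = 23·1403 + 4
29: 32273 = 29·1112 + 25
31: 32273 = 31·1041 + 2
37: 32273 = 37·872 + 9
41: 32273 = 41·787 + 6
43: 32273 = 43·750 + 23
47: 32273 = 47·686 + 31
53: 32273 = 53·608 + 49
59: 32273 = 59·547

59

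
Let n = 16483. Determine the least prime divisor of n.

16483 is odd.
Digit sum 22, not divisible by 3.
Ends in 3: not divisible by 5.
7: 16483 = 7·2354 + 5
11: 16483 = 11·1498 + 5
13: 16483 = 13·1267 + 12
17: 16483 = 17·969 + 10
19: 16483 = 19·867 + 10
23: 16483 = 23·716 + 15
29: 16483 = 29·568 + 11
31: 16483 = 31·531 + 22
37: 16483 = 37·445 + 18
41: 16483 = 41·402 + 1
43: 16483 = 43·383 + 14
47: 16483 = 47·350 + 33
53: 16483 = 53·311

53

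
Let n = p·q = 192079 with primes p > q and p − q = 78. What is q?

Since p = q + 78, we have 192079 = q(q + 78), so q² + 78q − 192079 = 0.
Discriminant: 78² + 4·192079 = 6084 + 768316 = 774400; √774400 = 880.
q = (−78 + 880)/2 = 401, and p = q + 78 = 479.
Check: 401 · 479 = 192079.

401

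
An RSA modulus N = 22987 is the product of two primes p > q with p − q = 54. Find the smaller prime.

Since p = q + 54, we have 22987 = q(q + 54), so q² + 54q − 22987 = 0.
Discriminant: 54² + 4·22987 = 2916 + 91948 = 94864; √94864 = 308.
q = (−54 + 308)/2 = 127, and p = q + 54 = 181.
Check: 127 · 181 = 22987.

127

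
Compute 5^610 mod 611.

441

5^1 ≡ 5 (mod 611)
5^2 ≡ 5^2 = 25 ≡ 25 (mod 611)
5^4 ≡ 25^2 = 625 ≡ 14 (mod 611)
5^8 ≡ 14^2 = 196 ≡ 196 (mod 611)
5^16 ≡ 196^2 = 38416 ≡ 534 (mod 611)
5^32 ≡ 534^2 = 285156 ≡ 430 (mod 611)
5^64 ≡ 430^2 = 184900 ≡ 378 (mod 611)
5^128 ≡ 378^2 = 142884 ≡ 521 (mod 611)
5^256 ≡ 521^2 = 271441 ≡ 157 (mod 611)
5^512 ≡ 157^2 = 24649 ≡ 209 (mod 611)
610 = 512 + 64 + 32 + 2 in binary powers of 2.
So 5^610 ≡ 209 · 378 · 430 · 25 ≡ 441 (mod 611).
Since 441 ≠ 1, base 5 is a Fermat witness: 611 is composite.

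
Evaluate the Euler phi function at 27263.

26928

Factor: 27263 = 137 · 199.
φ(27263) = (137−1) · (199−1) = 136 · 198 = 26928.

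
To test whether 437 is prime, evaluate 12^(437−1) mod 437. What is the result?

292

12^1 ≡ 12 (mod 437)
12^2 ≡ 12^2 = 144 ≡ 144 (mod 437)
12^4 ≡ 144^2 = 20736 ≡ 197 (mod 437)
12^8 ≡ 197^2 = 38809 ≡ 353 (mod 437)
12^16 ≡ 353^2 = 124609 ≡ 64 (mod 437)
12^32 ≡ 64^2 = 4096 ≡ 163 (mod 437)
12^64 ≡ 163^2 = 26569 ≡ 349 (mod 437)
12^128 ≡ 349^2 = 121801 ≡ 315 (mod 437)
12^256 ≡ 315^2 = 99225 ≡ 26 (mod 437)
436 = 256 + 128 + 32 + 16 + 4 in binary powers of 2.
So 12^436 ≡ 26 · 315 · 163 · 64 · 197 ≡ 292 (mod 437).
Since 292 ≠ 1, base 12 is a Fermat witness: 437 is composite.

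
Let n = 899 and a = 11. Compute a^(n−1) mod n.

11^1 ≡ 11 (mod 899)
11^2 ≡ 11^2 = 121 ≡ 121 (mod 899)
11^4 ≡ 121^2 = 14641 ≡ 257 (mod 899)
11^8 ≡ 257^2 = 66049 ≡ 422 (mod 899)
11^16 ≡ 422^2 = 178084 ≡ 82 (mod 899)
11^32 ≡ 82^2 = 6724 ≡ 431 (mod 899)
11^64 ≡ 431^2 = 185761 ≡ 567 (mod 899)
11^128 ≡ 567^2 = 321489 ≡ 546 (mod 899)
11^256 ≡ 546^2 = 298116 ≡ 547 (mod 899)
11^512 ≡ 547^2 = 299209 ≡ 741 (mod 899)
898 = 512 + 256 + 128 + 2 in binary powers of 2.
So 11^898 ≡ 741 · 547 · 546 · 121 ≡ 382 (mod 899).
Since 382 ≠ 1, base 11 is a Fermat witness: 899 is composite.

382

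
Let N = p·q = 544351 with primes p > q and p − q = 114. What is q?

683

Since p = q + 114, we have 544351 = q(q + 114), so q² + 114q − 544351 = 0.
Discriminant: 114² + 4·544351 = 12996 + 2177404 = 2190400; √2190400 = 1480.
q = (−114 + 1480)/2 = 683, and p = q + 114 = 797.
Check: 683 · 797 = 544351.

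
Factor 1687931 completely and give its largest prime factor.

1687931 = 7 · 241133
241133 = 59 · 4087
4087 = 61 · 67
67 is prime.
So 1687931 = 7 · 59 · 61 · 67; the largest prime factor is 67.

67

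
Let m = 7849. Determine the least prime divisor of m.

7849 is odd.
Digit sum 28, not divisible by 3.
Ends in 9: not divisible by 5.
7: 7849 = 7·1121 + 2
11: 7849 = 11·713 + 6
13: 7849 = 13·603 + 10
17: 7849 = 17·461 + 12
19: 7849 = 19·413 + 2
23: 7849 = 23·341 + 6
29: 7849 = 29·270 + 19
31: 7849 = 31·253 + 6
37: 7849 = 37·212 + 5
41: 7849 = 41·191 + 18
43: 7849 = 43·182 + 23
47: 7849 = 47·167

47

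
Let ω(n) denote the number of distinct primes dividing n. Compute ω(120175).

4

120175 = 5^2 · 4807
4807 = 11 · 437
437 = 19 · 23
120175 = 5^2 · 11 · 19 · 23, which has 4 distinct prime factors.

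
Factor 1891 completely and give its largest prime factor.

1891 = 31 · 61
61 is prime.
So 1891 = 31 · 61; the largest prime factor is 61.

61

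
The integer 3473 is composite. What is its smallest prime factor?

3473 is odd.
Digit sum 17, not divisible by 3.
Ends in 3: not divisible by 5.
7: 3473 = 7·496 + 1
11: 3473 = 11·315 + 8
13: 3473 = 13·267 + 2
17: 3473 = 17·204 + 5
19: 3473 = 19·182 + 15
23: 3473 = 23·151

23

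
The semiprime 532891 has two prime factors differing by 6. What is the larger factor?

733

Since p = q + 6, we have 532891 = q(q + 6), so q² + 6q − 532891 = 0.
Discriminant: 6² + 4·532891 = 36 + 2131564 = 2131600; √2131600 = 1460.
q = (−6 + 1460)/2 = 727, and p = q + 6 = 733.
Check: 727 · 733 = 532891.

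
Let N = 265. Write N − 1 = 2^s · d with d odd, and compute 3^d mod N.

265 − 1 = 264 = 2^3 · 33, so d = 33.
3^1 ≡ 3 (mod 265)
3^2 ≡ 3^2 = 9 ≡ 9 (mod 265)
3^4 ≡ 9^2 = 81 ≡ 81 (mod 265)
3^8 ≡ 81^2 = 6561 ≡ 201 (mod 265)
3^16 ≡ 201^2 = 40401 ≡ 121 (mod 265)
3^32 ≡ 121^2 = 14641 ≡ 66 (mod 265)
33 = 32 + 1 in binary powers of 2.
So 3^33 ≡ 66 · 3 ≡ 198 (mod 265).
Squaring chain: 198 → 249 → 256; never reaches −1, so base 3 is a Miller–Rabin witness that 265 is composite.

198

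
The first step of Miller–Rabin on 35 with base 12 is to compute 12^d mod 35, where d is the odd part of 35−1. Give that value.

35 − 1 = 34 = 2^1 · 17, so d = 17.
12^1 ≡ 12 (mod 35)
12^2 ≡ 12^2 = 144 ≡ 4 (mod 35)
12^4 ≡ 4^2 = 16 ≡ 16 (mod 35)
12^8 ≡ 16^2 = 256 ≡ 11 (mod 35)
12^16 ≡ 11^2 = 121 ≡ 16 (mod 35)
17 = 16 + 1 in binary powers of 2.
So 12^17 ≡ 16 · 12 ≡ 17 (mod 35).
Squaring chain: 17; never reaches −1, so base 12 is a Miller–Rabin witness that 35 is composite.

17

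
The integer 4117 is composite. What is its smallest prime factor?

23

4117 is odd.
Digit sum 13, not divisible by 3.
Ends in 7: not divisible by 5.
7: 4117 = 7·588 + 1
11: 4117 = 11·374 + 3
13: 4117 = 13·316 + 9
17: 4117 = 17·242 + 3
19: 4117 = 19·216 + 13
23: 4117 = 23·179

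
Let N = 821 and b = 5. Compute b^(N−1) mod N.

1

5^1 ≡ 5 (mod 821)
5^2 ≡ 5^2 = 25 ≡ 25 (mod 821)
5^4 ≡ 25^2 = 625 ≡ 625 (mod 821)
5^8 ≡ 625^2 = 390625 ≡ 650 (mod 821)
5^16 ≡ 650^2 = 422500 ≡ 506 (mod 821)
5^32 ≡ 506^2 = 256036 ≡ 705 (mod 821)
5^64 ≡ 705^2 = 497025 ≡ 320 (mod 821)
5^128 ≡ 320^2 = 102400 ≡ 596 (mod 821)
5^256 ≡ 596^2 = 355216 ≡ 544 (mod 821)
5^512 ≡ 544^2 = 295936 ≡ 376 (mod 821)
820 = 512 + 256 + 32 + 16 + 4 in binary powers of 2.
So 5^820 ≡ 376 · 544 · 705 · 506 · 625 ≡ 1 (mod 821).
Since the result is 1, base 5 gives no evidence that 821 is composite.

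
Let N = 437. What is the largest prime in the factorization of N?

23

437 = 19 · 23
23 is prime.
So 437 = 19 · 23; the largest prime factor is 23.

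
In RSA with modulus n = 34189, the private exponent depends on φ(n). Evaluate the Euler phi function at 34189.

33820

Factor: 34189 = 179 · 191.
φ(34189) = (179−1) · (191−1) = 178 · 190 = 33820.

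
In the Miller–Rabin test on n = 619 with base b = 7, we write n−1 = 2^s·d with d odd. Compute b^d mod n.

1

619 − 1 = 618 = 2^1 · 309, so d = 309.
7^1 ≡ 7 (mod 619)
7^2 ≡ 7^2 = 49 ≡ 49 (mod 619)
7^4 ≡ 49^2 = 2401 ≡ 544 (mod 619)
7^8 ≡ 544^2 = 295936 ≡ 54 (mod 619)
7^16 ≡ 54^2 = 2916 ≡ 440 (mod 619)
7^32 ≡ 440^2 = 193600 ≡ 472 (mod 619)
7^64 ≡ 472^2 = 222784 ≡ 563 (mod 619)
7^128 ≡ 563^2 = 316969 ≡ 41 (mod 619)
7^256 ≡ 41^2 = 1681 ≡ 443 (mod 619)
309 = 256 + 32 + 16 + 4 + 1 in binary powers of 2.
So 7^309 ≡ 443 · 472 · 440 · 544 · 7 ≡ 1 (mod 619).
Since 7^d ≡ 1 (mod 619), base 7 does not prove 619 composite.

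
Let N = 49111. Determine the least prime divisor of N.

49111 is odd.
Digit sum 16, not divisible by 3.
Ends in 1: not divisible by 5.
7: 49111 = 7·7015 + 6
11: 49111 = 11·4464 + 7
13: 49111 = 13·3777 + 10
17: 49111 = 17·2888 + 15
19: 49111 = 19·2584 + 15
23: 49111 = 23·2135 + 6
29: 49111 = 29·1693 + 14
31: 49111 = 31·1584 + 7
37: 49111 = 37·1327 + 12
41: 49111 = 41·1197 + 34
43: 49111 = 43·1142 + 5
47: 49111 = 47·1044 + 43
53: 49111 = 53·926 + 33
59: 49111 = 59·832 + 23
61: 49111 = 61·805 + 6
67: 49111 = 67·733

67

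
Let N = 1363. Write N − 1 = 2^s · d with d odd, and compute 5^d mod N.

584

1363 − 1 = 1362 = 2^1 · 681, so d = 681.
5^1 ≡ 5 (mod 1363)
5^2 ≡ 5^2 = 25 ≡ 25 (mod 1363)
5^4 ≡ 25^2 = 625 ≡ 625 (mod 1363)
5^8 ≡ 625^2 = 390625 ≡ 807 (mod 1363)
5^16 ≡ 807^2 = 651249 ≡ 1098 (mod 1363)
5^32 ≡ 1098^2 = 1205604 ≡ 712 (mod 1363)
5^64 ≡ 712^2 = 506944 ≡ 1271 (mod 1363)
5^128 ≡ 1271^2 = 1615441 ≡ 286 (mod 1363)
5^256 ≡ 286^2 = 81796 ≡ 16 (mod 1363)
5^512 ≡ 16^2 = 256 ≡ 256 (mod 1363)
681 = 512 + 128 + 32 + 8 + 1 in binary powers of 2.
So 5^681 ≡ 256 · 286 · 712 · 807 · 5 ≡ 584 (mod 1363).
Squaring chain: 584; never reaches −1, so base 5 is a Miller–Rabin witness that 1363 is composite.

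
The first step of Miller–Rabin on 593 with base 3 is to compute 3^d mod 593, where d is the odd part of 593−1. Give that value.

384

593 − 1 = 592 = 2^4 · 37, so d = 37.
3^1 ≡ 3 (mod 593)
3^2 ≡ 3^2 = 9 ≡ 9 (mod 593)
3^4 ≡ 9^2 = 81 ≡ 81 (mod 593)
3^8 ≡ 81^2 = 6561 ≡ 38 (mod 593)
3^16 ≡ 38^2 = 1444 ≡ 258 (mod 593)
3^32 ≡ 258^2 = 66564 ≡ 148 (mod 593)
37 = 32 + 4 + 1 in binary powers of 2.
So 3^37 ≡ 148 · 81 · 3 ≡ 384 (mod 593).
Squaring chain: 384 → 392 → 77 → 592; reaches −1, so base 3 does not prove 593 composite.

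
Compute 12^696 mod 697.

12^1 ≡ 12 (mod 697)
12^2 ≡ 12^2 = 144 ≡ 144 (mod 697)
12^4 ≡ 144^2 = 20736 ≡ 523 (mod 697)
12^8 ≡ 523^2 = 273529 ≡ 305 (mod 697)
12^16 ≡ 305^2 = 93025 ≡ 324 (mod 697)
12^32 ≡ 324^2 = 104976 ≡ 426 (mod 697)
12^64 ≡ 426^2 = 181476 ≡ 256 (mod 697)
12^128 ≡ 256^2 = 65536 ≡ 18 (mod 697)
12^256 ≡ 18^2 = 324 ≡ 324 (mod 697)
12^512 ≡ 324^2 = 104976 ≡ 426 (mod 697)
696 = 512 + 128 + 32 + 16 + 8 in binary powers of 2.
So 12^696 ≡ 426 · 18 · 426 · 324 · 305 ≡ 611 (mod 697).
Since 611 ≠ 1, base 12 is a Fermat witness: 697 is composite.

611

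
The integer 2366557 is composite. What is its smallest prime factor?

37

2366557 is odd.
Digit sum 34, not divisible by 3.
Ends in 7: not divisible by 5.
7: 2366557 = 7·338079 + 4
11: 2366557 = 11·215141 + 6
13: 2366557 = 13·182042 + 11
17: 2366557 = 17·139209 + 4
19: 2366557 = 19·124555 + 12
23: 2366557 = 23·102893 + 18
29: 2366557 = 29·81605 + 12
31: 2366557 = 31·76340 + 17
37: 2366557 = 37·63961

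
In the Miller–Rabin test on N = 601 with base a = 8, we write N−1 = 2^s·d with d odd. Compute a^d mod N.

601 − 1 = 600 = 2^3 · 75, so d = 75.
8^1 ≡ 8 (mod 601)
8^2 ≡ 8^2 = 64 ≡ 64 (mod 601)
8^4 ≡ 64^2 = 4096 ≡ 490 (mod 601)
8^8 ≡ 490^2 = 240100 ≡ 301 (mod 601)
8^16 ≡ 301^2 = 90601 ≡ 451 (mod 601)
8^32 ≡ 451^2 = 203401 ≡ 263 (mod 601)
8^64 ≡ 263^2 = 69169 ≡ 54 (mod 601)
75 = 64 + 8 + 2 + 1 in binary powers of 2.
So 8^75 ≡ 54 · 301 · 64 · 8 ≡ 1 (mod 601).
Since 8^d ≡ 1 (mod 601), base 8 does not prove 601 composite.

1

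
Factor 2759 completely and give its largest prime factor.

2759 = 31 · 89
89 is prime.
So 2759 = 31 · 89; the largest prime factor is 89.

89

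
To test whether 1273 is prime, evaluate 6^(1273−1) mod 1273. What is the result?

6^1 ≡ 6 (mod 1273)
6^2 ≡ 6^2 = 36 ≡ 36 (mod 1273)
6^4 ≡ 36^2 = 1296 ≡ 23 (mod 1273)
6^8 ≡ 23^2 = 529 ≡ 529 (mod 1273)
6^16 ≡ 529^2 = 279841 ≡ 1054 (mod 1273)
6^32 ≡ 1054^2 = 1110916 ≡ 860 (mod 1273)
6^64 ≡ 860^2 = 739600 ≡ 1260 (mod 1273)
6^128 ≡ 1260^2 = 1587600 ≡ 169 (mod 1273)
6^256 ≡ 169^2 = 28561 ≡ 555 (mod 1273)
6^512 ≡ 555^2 = 308025 ≡ 1232 (mod 1273)
6^1024 ≡ 1232^2 = 1517824 ≡ 408 (mod 1273)
1272 = 1024 + 128 + 64 + 32 + 16 + 8 in binary powers of 2.
So 6^1272 ≡ 408 · 169 · 1260 · 860 · 1054 · 529 ≡ 558 (mod 1273).
Since 558 ≠ 1, base 6 is a Fermat witness: 1273 is composite.

558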